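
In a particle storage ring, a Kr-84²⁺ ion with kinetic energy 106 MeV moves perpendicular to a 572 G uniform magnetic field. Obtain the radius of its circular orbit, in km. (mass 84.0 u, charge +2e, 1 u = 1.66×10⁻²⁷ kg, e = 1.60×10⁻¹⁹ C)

r ≈ 0.119 km

Convert the energy: K = 106 MeV = 1.70×10^-11 J.
v = √(2K/m) = √(2·1.70×10^-11/1.39×10^-25) = 1.56×10^7 m/s.
r = mv/(qB) = (1.39×10^-25)(1.56×10^7) / [(2×1.60×10^-19)(0.0572)] = 119 m.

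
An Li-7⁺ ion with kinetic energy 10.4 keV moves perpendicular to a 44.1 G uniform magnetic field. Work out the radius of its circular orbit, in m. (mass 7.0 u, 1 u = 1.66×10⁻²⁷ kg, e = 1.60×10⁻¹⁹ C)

Convert the energy: K = 10.4 keV = 1.66×10^-15 J.
v = √(2K/m) = √(2·1.66×10^-15/1.16×10^-26) = 5.35×10^5 m/s.
r = mv/(qB) = (1.16×10^-26)(5.35×10^5) / [(1×1.60×10^-19)(4.41×10^-3)] = 8.81 m.

r ≈ 8.81 m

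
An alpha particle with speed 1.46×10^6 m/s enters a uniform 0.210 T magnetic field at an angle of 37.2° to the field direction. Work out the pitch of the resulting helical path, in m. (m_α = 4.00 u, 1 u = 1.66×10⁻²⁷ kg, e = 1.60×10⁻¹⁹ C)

pitch ≈ 0.722 m

The velocity component along B is v∥ = v cos37.2° = 1.16×10^6 m/s.
The cyclotron period T = 2πm/(qB) = 6.21×10^-7 s is set by m, q, B alone.
Pitch = v∥·T = (1.16×10^6)(6.21×10^-7) = 0.722 m.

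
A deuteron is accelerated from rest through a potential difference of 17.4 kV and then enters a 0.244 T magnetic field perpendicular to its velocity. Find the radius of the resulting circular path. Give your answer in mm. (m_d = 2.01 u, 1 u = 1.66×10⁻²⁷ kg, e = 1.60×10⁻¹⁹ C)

The kinetic energy gained is K = qV = (1×1.60×10^-19)(1.74×10^4) = 2.78×10^-15 J.
v = √(2K/m) = 1.29×10^6 m/s.
r = mv/(qB) = (3.34×10^-27)(1.29×10^6) / [(1×1.60×10^-19)(0.244)] = 0.110 m.

r ≈ 110 mm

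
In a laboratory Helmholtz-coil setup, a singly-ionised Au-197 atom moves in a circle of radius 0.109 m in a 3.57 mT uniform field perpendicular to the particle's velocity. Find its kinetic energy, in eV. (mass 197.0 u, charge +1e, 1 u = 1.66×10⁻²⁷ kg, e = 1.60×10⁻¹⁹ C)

v = qBr/m = (1×1.60×10^-19)(3.57×10^-3)(0.109) / (3.27×10^-25) = 190 m/s.
K = ½mv² = 0.5·(3.27×10^-25)·(190)² = 5.93×10^-21 J = 0.0370 eV.

K ≈ 0.0370 eV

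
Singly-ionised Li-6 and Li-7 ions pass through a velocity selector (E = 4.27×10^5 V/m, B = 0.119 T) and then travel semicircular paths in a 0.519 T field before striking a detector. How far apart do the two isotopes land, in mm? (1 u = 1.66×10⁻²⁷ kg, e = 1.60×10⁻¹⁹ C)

Both emerge at v = E/B₁ = 3.59×10^6 m/s.
r = mv/(qB₂), so r₁ = 0.4304 m and r₂ = 0.5021 m, giving Δr = 0.0717 m.
After a semicircle each ion lands a diameter 2r from the entry slit, so the separation is 2Δr = 0.143 m.

Δd ≈ 143 mm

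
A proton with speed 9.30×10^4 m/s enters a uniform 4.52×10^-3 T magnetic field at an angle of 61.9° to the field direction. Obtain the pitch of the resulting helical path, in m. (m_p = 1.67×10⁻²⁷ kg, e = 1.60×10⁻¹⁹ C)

The velocity component along B is v∥ = v cos61.9° = 4.38×10^4 m/s.
The cyclotron period T = 2πm/(qB) = 1.45×10^-5 s is set by m, q, B alone.
Pitch = v∥·T = (4.38×10^4)(1.45×10^-5) = 0.636 m.

pitch ≈ 0.636 m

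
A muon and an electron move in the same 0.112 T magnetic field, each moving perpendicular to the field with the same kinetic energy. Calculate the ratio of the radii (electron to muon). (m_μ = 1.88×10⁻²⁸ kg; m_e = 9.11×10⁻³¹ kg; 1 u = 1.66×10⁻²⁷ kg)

ratio ≈ 0.0696

r = √(2mK)/(qB) ⇒ at equal K, r ∝ √m/q.
r_{electron}/r_{muon} = 0.0696.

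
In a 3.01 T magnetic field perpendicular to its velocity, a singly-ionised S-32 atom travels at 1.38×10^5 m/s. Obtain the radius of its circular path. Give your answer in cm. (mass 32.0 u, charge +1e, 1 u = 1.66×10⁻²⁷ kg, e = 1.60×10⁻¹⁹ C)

r ≈ 1.52 cm

The magnetic force provides the centripetal force: qvB = mv²/r, so r = mv/(qB).
r = (5.31×10^-26 kg)(1.38×10^5 m/s) / [(1×1.60×10^-19 C)(3.01 T)] = 0.0152 m.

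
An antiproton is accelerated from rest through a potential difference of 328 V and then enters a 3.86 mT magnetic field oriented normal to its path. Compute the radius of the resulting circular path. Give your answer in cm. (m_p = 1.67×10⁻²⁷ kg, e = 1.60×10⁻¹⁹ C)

r ≈ 67.8 cm

The kinetic energy gained is K = qV = (1×1.60×10^-19)(328) = 5.25×10^-17 J.
v = √(2K/m) = 2.51×10^5 m/s.
r = mv/(qB) = (1.67×10^-27)(2.51×10^5) / [(1×1.60×10^-19)(3.86×10^-3)] = 0.678 m.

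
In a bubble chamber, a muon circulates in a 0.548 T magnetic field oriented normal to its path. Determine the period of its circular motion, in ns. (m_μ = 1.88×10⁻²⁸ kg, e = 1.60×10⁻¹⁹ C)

The cyclotron period is independent of speed: T = 2πm/(qB).
T = 2π(1.88×10^-28) / [(1×1.60×10^-19)(0.548)] = 1.35×10^-8 s.

T ≈ 13.5 ns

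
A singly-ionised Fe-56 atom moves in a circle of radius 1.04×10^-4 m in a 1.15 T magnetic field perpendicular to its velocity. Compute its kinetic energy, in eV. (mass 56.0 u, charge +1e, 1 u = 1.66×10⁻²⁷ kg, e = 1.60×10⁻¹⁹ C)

K ≈ 0.0123 eV

v = qBr/m = (1×1.60×10^-19)(1.15)(1.04×10^-4) / (9.30×10^-26) = 206 m/s.
K = ½mv² = 0.5·(9.30×10^-26)·(206)² = 1.97×10^-21 J = 0.0123 eV.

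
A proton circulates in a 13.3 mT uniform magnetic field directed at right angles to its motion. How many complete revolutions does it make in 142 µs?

T = 2πm/(qB) = 2π(1.67×10^-27) / [(1×1.60×10^-19)(0.0133)] = 4.9309×10^-6 s.
N = t/T = 1.42×10^-4 / 4.9309×10^-6 ≈ 28.80, so 28 complete revolutions.

N = 28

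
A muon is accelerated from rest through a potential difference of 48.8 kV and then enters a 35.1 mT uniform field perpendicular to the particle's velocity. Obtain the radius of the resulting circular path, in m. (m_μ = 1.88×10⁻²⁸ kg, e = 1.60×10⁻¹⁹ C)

The kinetic energy gained is K = qV = (1×1.60×10^-19)(4.88×10^4) = 7.81×10^-15 J.
v = √(2K/m) = 9.11×10^6 m/s.
r = mv/(qB) = (1.88×10^-28)(9.11×10^6) / [(1×1.60×10^-19)(0.0351)] = 0.305 m.

r ≈ 0.305 m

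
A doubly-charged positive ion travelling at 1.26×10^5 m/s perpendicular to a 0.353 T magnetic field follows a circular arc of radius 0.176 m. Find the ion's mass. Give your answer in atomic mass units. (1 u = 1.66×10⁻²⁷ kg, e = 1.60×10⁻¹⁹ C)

qvB = mv²/r ⇒ m = qBr/v.
m = (2×1.60×10^-19)(0.353)(0.176) / (1.26×10^5) = 1.58×10^-25 kg = 95.1 u.

m ≈ 95.1 u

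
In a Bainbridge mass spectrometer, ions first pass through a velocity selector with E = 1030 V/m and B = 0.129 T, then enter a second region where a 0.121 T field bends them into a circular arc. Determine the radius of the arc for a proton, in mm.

The selector passes v = E/B = 1030/0.129 = 7980 m/s.
In the deflection region, r = mv/(qB₂) = (1.67×10^-27)(7980) / [(1×1.60×10^-19)(0.121)] = 6.89×10^-4 m.

r ≈ 0.689 mm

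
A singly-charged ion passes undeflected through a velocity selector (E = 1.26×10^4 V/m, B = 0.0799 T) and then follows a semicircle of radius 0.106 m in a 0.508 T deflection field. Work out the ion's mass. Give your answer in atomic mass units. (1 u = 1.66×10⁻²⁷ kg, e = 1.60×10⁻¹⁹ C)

m ≈ 32.9 u

v = E/B₁ = 1.58×10^5 m/s.
From r = mv/(qB₂), m = qB₂r/v = (1×1.60×10^-19)(0.508)(0.106) / (1.58×10^5) = 5.46×10^-26 kg.
In atomic mass units: m = 5.46×10^-26 / 1.66×10^-27 = 32.9 u.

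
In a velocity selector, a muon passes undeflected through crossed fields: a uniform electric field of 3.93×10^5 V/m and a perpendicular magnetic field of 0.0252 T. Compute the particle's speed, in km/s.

For zero net force, qE = qvB, so v = E/B.
v = (3.93×10^5) / (0.0252) = 1.56×10^7 m/s.

v ≈ 15600 km/s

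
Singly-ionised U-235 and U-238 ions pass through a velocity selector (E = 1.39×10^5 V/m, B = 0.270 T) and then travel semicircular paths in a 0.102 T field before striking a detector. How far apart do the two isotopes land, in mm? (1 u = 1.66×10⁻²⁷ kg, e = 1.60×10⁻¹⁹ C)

Both emerge at v = E/B₁ = 5.15×10^5 m/s.
r = mv/(qB₂), so r₁ = 12.306 m and r₂ = 12.463 m, giving Δr = 0.157 m.
After a semicircle each ion lands a diameter 2r from the entry slit, so the separation is 2Δr = 0.314 m.

Δd ≈ 314 mm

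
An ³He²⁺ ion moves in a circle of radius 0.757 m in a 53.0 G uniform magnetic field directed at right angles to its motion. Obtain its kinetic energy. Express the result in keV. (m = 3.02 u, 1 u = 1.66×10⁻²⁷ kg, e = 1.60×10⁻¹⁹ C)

K ≈ 1.03 keV

v = qBr/m = (2×1.60×10^-19)(5.30×10^-3)(0.757) / (5.01×10^-27) = 2.56×10^5 m/s.
K = ½mv² = 0.5·(5.01×10^-27)·(2.56×10^5)² = 1.64×10^-16 J = 1.03 keV.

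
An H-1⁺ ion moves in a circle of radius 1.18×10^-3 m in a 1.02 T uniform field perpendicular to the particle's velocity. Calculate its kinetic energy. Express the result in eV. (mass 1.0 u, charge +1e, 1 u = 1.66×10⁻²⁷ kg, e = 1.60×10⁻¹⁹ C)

v = qBr/m = (1×1.60×10^-19)(1.02)(1.18×10^-3) / (1.66×10^-27) = 1.16×10^5 m/s.
K = ½mv² = 0.5·(1.66×10^-27)·(1.16×10^5)² = 1.12×10^-17 J = 69.8 eV.

K ≈ 69.8 eV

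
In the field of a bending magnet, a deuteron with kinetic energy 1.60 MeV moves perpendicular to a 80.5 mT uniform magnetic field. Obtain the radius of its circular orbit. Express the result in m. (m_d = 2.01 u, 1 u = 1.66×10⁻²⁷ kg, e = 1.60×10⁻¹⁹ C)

r ≈ 3.21 m

Convert the energy: K = 1.60 MeV = 2.56×10^-13 J.
v = √(2K/m) = √(2·2.56×10^-13/3.34×10^-27) = 1.24×10^7 m/s.
r = mv/(qB) = (3.34×10^-27)(1.24×10^7) / [(1×1.60×10^-19)(0.0805)] = 3.21 m.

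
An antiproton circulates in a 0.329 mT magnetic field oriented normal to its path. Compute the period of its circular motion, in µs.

The cyclotron period is independent of speed: T = 2πm/(qB).
T = 2π(1.67×10^-27) / [(1×1.60×10^-19)(3.29×10^-4)] = 1.99×10^-4 s.

T ≈ 199 µs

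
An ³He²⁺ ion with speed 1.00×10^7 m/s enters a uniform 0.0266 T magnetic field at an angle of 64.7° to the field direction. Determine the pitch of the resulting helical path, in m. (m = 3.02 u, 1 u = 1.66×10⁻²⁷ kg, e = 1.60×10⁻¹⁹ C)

The velocity component along B is v∥ = v cos64.7° = 4.27×10^6 m/s.
The cyclotron period T = 2πm/(qB) = 3.70×10^-6 s is set by m, q, B alone.
Pitch = v∥·T = (4.27×10^6)(3.70×10^-6) = 15.8 m.

pitch ≈ 15.8 m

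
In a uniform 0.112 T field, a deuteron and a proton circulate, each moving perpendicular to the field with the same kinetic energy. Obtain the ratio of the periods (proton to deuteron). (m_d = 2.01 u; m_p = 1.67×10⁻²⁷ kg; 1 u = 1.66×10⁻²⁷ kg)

T = 2πm/(qB) is independent of speed, so T₂/T₁ = (m₂/q₂)/(m₁/q₁).
T_{proton}/T_{deuteron} = (1.67×10^-27/1e) / (3.34×10^-27/1e) = 0.501.

ratio ≈ 0.501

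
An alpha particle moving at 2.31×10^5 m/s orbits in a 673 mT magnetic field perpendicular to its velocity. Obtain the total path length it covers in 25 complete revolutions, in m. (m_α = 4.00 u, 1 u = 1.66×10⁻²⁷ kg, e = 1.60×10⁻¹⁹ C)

L ≈ 1.12 m

r = mv/(qB) = 7.12×10^-3 m, so one revolution covers 2πr = 0.0448 m.
In 25 revolutions: L = 25·2πr = 1.12 m.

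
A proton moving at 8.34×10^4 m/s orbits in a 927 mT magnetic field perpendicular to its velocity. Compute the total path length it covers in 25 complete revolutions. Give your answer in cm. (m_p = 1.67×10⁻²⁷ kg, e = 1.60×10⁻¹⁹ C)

L ≈ 14.8 cm

r = mv/(qB) = 9.39×10^-4 m, so one revolution covers 2πr = 5.90×10^-3 m.
In 25 revolutions: L = 25·2πr = 0.148 m.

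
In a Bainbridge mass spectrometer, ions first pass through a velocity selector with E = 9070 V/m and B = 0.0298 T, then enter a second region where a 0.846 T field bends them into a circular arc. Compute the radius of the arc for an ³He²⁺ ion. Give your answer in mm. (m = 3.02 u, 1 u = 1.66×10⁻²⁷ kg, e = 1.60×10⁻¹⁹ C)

r ≈ 5.64 mm

The selector passes v = E/B = 9070/0.0298 = 3.04×10^5 m/s.
In the deflection region, r = mv/(qB₂) = (5.01×10^-27)(3.04×10^5) / [(2×1.60×10^-19)(0.846)] = 5.64×10^-3 m.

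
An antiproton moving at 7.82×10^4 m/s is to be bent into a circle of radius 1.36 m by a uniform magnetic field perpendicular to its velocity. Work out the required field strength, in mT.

qvB = mv²/r gives B = mv/(qr).
B = (1.67×10^-27)(7.82×10^4) / [(1×1.60×10^-19)(1.36)] = 6.00×10^-4 T.

B ≈ 0.600 mT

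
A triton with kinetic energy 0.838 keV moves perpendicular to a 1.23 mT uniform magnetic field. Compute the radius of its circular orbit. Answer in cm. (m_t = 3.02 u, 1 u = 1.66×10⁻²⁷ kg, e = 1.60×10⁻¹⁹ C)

r ≈ 589 cm

Convert the energy: K = 0.838 keV = 1.34×10^-16 J.
v = √(2K/m) = √(2·1.34×10^-16/5.01×10^-27) = 2.31×10^5 m/s.
r = mv/(qB) = (5.01×10^-27)(2.31×10^5) / [(1×1.60×10^-19)(1.23×10^-3)] = 5.89 m.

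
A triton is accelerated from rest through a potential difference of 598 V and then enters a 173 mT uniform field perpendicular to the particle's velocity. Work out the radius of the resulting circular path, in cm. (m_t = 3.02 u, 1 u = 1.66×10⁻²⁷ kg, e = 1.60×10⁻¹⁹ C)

The kinetic energy gained is K = qV = (1×1.60×10^-19)(598) = 9.57×10^-17 J.
v = √(2K/m) = 1.95×10^5 m/s.
r = mv/(qB) = (5.01×10^-27)(1.95×10^5) / [(1×1.60×10^-19)(0.173)] = 0.0354 m.

r ≈ 3.54 cm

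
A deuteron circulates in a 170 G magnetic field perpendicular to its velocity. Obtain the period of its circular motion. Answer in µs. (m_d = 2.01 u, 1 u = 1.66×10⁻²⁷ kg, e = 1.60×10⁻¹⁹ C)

The cyclotron period is independent of speed: T = 2πm/(qB).
T = 2π(3.34×10^-27) / [(1×1.60×10^-19)(0.0170)] = 7.71×10^-6 s.

T ≈ 7.71 µs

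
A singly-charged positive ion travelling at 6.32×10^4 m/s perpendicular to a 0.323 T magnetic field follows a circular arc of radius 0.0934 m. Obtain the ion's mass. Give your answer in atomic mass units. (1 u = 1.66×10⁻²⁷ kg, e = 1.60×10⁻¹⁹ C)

qvB = mv²/r ⇒ m = qBr/v.
m = (1×1.60×10^-19)(0.323)(0.0934) / (6.32×10^4) = 7.64×10^-26 kg = 46.0 u.

m ≈ 46.0 u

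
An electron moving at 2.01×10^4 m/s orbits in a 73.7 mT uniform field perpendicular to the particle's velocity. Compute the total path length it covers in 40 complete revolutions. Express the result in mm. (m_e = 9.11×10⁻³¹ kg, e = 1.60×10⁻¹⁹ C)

r = mv/(qB) = 1.55×10^-6 m, so one revolution covers 2πr = 9.76×10^-6 m.
In 40 revolutions: L = 40·2πr = 3.90×10^-4 m.

L ≈ 0.390 mm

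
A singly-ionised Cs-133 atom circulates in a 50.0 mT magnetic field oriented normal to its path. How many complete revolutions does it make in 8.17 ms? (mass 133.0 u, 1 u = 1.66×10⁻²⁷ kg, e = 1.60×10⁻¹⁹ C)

N = 47

T = 2πm/(qB) = 2π(2.2078×10^-25) / [(1×1.60×10^-19)(0.0500)] = 1.7340×10^-4 s.
N = t/T = 8.17×10^-3 / 1.7340×10^-4 ≈ 47.12, so 47 complete revolutions.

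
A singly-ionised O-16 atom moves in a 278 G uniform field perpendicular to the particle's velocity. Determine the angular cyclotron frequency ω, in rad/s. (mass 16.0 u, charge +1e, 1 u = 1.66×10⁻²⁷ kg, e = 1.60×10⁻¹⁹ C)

ω ≈ 1.67×10^5 rad/s

ω = qB/m = (1×1.60×10^-19)(0.0278) / (2.66×10^-26) = 1.67×10^5 rad/s.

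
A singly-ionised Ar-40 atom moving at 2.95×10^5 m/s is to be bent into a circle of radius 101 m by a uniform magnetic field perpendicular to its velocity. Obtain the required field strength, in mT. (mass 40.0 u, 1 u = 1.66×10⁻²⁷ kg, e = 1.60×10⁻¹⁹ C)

qvB = mv²/r gives B = mv/(qr).
B = (6.64×10^-26)(2.95×10^5) / [(1×1.60×10^-19)(101)] = 1.21×10^-3 T.

B ≈ 1.21 mT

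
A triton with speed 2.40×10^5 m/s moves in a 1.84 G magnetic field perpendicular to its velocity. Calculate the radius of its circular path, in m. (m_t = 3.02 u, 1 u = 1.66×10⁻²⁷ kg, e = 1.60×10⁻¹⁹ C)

r ≈ 40.9 m

The magnetic force provides the centripetal force: qvB = mv²/r, so r = mv/(qB).
r = (5.01×10^-27 kg)(2.40×10^5 m/s) / [(1×1.60×10^-19 C)(1.84×10^-4 T)] = 40.9 m.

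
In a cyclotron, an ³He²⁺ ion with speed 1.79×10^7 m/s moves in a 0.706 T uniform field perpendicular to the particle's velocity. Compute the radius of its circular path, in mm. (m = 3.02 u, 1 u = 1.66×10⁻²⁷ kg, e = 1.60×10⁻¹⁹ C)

The magnetic force provides the centripetal force: qvB = mv²/r, so r = mv/(qB).
r = (5.01×10^-27 kg)(1.79×10^7 m/s) / [(2×1.60×10^-19 C)(0.706 T)] = 0.397 m.

r ≈ 397 mm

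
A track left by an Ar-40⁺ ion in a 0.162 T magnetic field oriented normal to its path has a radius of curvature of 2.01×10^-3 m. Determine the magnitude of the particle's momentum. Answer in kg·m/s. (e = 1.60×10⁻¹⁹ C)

Since qvB = mv²/r, the momentum p = mv = qBr.
p = (1×1.60×10^-19)(0.162)(2.01×10^-3) = 5.21×10^-23 kg·m/s.

p ≈ 5.21×10^-23 kg·m/s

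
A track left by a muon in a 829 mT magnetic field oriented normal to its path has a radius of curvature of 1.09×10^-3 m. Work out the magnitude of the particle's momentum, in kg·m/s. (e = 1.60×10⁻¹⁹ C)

Since qvB = mv²/r, the momentum p = mv = qBr.
p = (1×1.60×10^-19)(0.829)(1.09×10^-3) = 1.45×10^-22 kg·m/s.

p ≈ 1.45×10^-22 kg·m/s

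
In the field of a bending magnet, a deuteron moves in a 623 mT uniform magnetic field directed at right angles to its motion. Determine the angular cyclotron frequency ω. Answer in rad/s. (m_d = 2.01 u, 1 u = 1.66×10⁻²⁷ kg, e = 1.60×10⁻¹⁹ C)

ω ≈ 2.99×10^7 rad/s

ω = qB/m = (1×1.60×10^-19)(0.623) / (3.34×10^-27) = 2.99×10^7 rad/s.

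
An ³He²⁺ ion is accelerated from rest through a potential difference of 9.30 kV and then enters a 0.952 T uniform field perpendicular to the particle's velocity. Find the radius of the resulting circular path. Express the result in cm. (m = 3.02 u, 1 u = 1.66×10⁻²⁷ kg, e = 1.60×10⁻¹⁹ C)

The kinetic energy gained is K = qV = (2×1.60×10^-19)(9300) = 2.98×10^-15 J.
v = √(2K/m) = 1.09×10^6 m/s.
r = mv/(qB) = (5.01×10^-27)(1.09×10^6) / [(2×1.60×10^-19)(0.952)] = 0.0179 m.

r ≈ 1.79 cm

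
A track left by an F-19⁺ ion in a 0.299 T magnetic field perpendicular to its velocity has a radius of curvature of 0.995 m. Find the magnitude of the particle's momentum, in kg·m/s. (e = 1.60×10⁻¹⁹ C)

Since qvB = mv²/r, the momentum p = mv = qBr.
p = (1×1.60×10^-19)(0.299)(0.995) = 4.76×10^-20 kg·m/s.

p ≈ 4.76×10^-20 kg·m/s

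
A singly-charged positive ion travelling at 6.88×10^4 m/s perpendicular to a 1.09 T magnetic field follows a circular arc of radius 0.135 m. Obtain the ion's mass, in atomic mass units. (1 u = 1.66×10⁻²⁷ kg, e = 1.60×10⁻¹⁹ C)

qvB = mv²/r ⇒ m = qBr/v.
m = (1×1.60×10^-19)(1.09)(0.135) / (6.88×10^4) = 3.42×10^-25 kg = 206 u.

m ≈ 206 u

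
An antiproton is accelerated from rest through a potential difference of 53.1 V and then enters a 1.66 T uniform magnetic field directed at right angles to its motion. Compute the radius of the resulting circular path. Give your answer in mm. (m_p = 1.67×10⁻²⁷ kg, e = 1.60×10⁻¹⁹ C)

r ≈ 0.634 mm

The kinetic energy gained is K = qV = (1×1.60×10^-19)(53.1) = 8.50×10^-18 J.
v = √(2K/m) = 1.01×10^5 m/s.
r = mv/(qB) = (1.67×10^-27)(1.01×10^5) / [(1×1.60×10^-19)(1.66)] = 6.34×10^-4 m.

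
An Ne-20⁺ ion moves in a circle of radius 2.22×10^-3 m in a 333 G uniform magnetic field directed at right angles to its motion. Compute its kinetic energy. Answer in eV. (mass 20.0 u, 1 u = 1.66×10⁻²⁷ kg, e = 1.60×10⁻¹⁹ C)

K ≈ 0.0132 eV

v = qBr/m = (1×1.60×10^-19)(0.0333)(2.22×10^-3) / (3.32×10^-26) = 356 m/s.
K = ½mv² = 0.5·(3.32×10^-26)·(356)² = 2.11×10^-21 J = 0.0132 eV.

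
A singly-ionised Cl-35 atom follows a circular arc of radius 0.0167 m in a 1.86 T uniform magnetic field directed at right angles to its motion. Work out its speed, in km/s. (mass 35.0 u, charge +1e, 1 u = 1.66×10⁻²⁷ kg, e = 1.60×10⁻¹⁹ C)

v ≈ 85.5 km/s

From qvB = mv²/r, v = qBr/m.
v = (1×1.60×10^-19)(1.86)(0.0167) / (5.81×10^-26) = 8.55×10^4 m/s.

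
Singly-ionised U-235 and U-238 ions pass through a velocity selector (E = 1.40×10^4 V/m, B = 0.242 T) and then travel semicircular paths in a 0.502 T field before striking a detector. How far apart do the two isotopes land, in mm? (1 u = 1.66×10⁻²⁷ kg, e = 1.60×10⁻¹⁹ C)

Both emerge at v = E/B₁ = 5.79×10^4 m/s.
r = mv/(qB₂), so r₁ = 0.28097 m and r₂ = 0.28456 m, giving Δr = 3.59×10^-3 m.
After a semicircle each ion lands a diameter 2r from the entry slit, so the separation is 2Δr = 7.17×10^-3 m.

Δd ≈ 7.17 mm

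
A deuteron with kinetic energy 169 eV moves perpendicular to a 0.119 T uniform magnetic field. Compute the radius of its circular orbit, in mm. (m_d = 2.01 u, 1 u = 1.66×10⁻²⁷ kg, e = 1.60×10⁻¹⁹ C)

Convert the energy: K = 169 eV = 2.70×10^-17 J.
v = √(2K/m) = √(2·2.70×10^-17/3.34×10^-27) = 1.27×10^5 m/s.
r = mv/(qB) = (3.34×10^-27)(1.27×10^5) / [(1×1.60×10^-19)(0.119)] = 0.0223 m.

r ≈ 22.3 mm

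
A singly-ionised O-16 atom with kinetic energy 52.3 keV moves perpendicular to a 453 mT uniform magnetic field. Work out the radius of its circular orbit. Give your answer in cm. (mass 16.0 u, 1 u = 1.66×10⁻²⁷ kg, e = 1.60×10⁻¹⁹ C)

r ≈ 29.1 cm

Convert the energy: K = 52.3 keV = 8.37×10^-15 J.
v = √(2K/m) = √(2·8.37×10^-15/2.66×10^-26) = 7.94×10^5 m/s.
r = mv/(qB) = (2.66×10^-26)(7.94×10^5) / [(1×1.60×10^-19)(0.453)] = 0.291 m.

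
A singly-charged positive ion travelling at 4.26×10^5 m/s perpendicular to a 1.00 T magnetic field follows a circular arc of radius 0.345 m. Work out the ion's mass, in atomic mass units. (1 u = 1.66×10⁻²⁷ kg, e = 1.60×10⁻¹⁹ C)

m ≈ 78.1 u

qvB = mv²/r ⇒ m = qBr/v.
m = (1×1.60×10^-19)(1.00)(0.345) / (4.26×10^5) = 1.30×10^-25 kg = 78.1 u.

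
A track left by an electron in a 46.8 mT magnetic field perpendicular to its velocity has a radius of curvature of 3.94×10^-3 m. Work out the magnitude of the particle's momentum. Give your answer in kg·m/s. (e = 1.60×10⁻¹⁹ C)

p ≈ 2.95×10^-23 kg·m/s

Since qvB = mv²/r, the momentum p = mv = qBr.
p = (1×1.60×10^-19)(0.0468)(3.94×10^-3) = 2.95×10^-23 kg·m/s.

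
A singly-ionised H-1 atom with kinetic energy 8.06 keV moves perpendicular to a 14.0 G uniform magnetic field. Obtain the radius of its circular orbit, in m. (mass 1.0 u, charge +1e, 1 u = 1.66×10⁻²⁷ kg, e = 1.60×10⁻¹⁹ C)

Convert the energy: K = 8.06 keV = 1.29×10^-15 J.
v = √(2K/m) = √(2·1.29×10^-15/1.66×10^-27) = 1.25×10^6 m/s.
r = mv/(qB) = (1.66×10^-27)(1.25×10^6) / [(1×1.60×10^-19)(1.40×10^-3)] = 9.24 m.

r ≈ 9.24 m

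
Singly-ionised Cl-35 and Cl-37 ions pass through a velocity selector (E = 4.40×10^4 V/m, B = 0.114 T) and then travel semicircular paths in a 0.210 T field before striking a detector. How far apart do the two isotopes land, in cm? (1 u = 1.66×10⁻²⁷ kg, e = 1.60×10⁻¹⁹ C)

Δd ≈ 7.63 cm

Both emerge at v = E/B₁ = 3.86×10^5 m/s.
r = mv/(qB₂), so r₁ = 0.6674 m and r₂ = 0.7055 m, giving Δr = 0.0381 m.
After a semicircle each ion lands a diameter 2r from the entry slit, so the separation is 2Δr = 0.0763 m.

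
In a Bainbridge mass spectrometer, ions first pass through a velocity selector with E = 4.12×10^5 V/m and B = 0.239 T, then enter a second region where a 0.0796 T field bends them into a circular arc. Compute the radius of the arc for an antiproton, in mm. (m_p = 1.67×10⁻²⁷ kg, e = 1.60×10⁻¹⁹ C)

r ≈ 226 mm

The selector passes v = E/B = 4.12×10^5/0.239 = 1.72×10^6 m/s.
In the deflection region, r = mv/(qB₂) = (1.67×10^-27)(1.72×10^6) / [(1×1.60×10^-19)(0.0796)] = 0.226 m.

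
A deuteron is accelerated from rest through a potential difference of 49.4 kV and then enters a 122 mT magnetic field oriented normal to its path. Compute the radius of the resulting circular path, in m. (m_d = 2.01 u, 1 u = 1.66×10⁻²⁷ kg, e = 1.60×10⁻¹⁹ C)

The kinetic energy gained is K = qV = (1×1.60×10^-19)(4.94×10^4) = 7.90×10^-15 J.
v = √(2K/m) = 2.18×10^6 m/s.
r = mv/(qB) = (3.34×10^-27)(2.18×10^6) / [(1×1.60×10^-19)(0.122)] = 0.372 m.

r ≈ 0.372 m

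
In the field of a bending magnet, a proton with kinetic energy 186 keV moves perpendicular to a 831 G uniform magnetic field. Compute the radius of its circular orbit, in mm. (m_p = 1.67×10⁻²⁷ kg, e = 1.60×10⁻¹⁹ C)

r ≈ 750 mm

Convert the energy: K = 186 keV = 2.98×10^-14 J.
v = √(2K/m) = √(2·2.98×10^-14/1.67×10^-27) = 5.97×10^6 m/s.
r = mv/(qB) = (1.67×10^-27)(5.97×10^6) / [(1×1.60×10^-19)(0.0831)] = 0.750 m.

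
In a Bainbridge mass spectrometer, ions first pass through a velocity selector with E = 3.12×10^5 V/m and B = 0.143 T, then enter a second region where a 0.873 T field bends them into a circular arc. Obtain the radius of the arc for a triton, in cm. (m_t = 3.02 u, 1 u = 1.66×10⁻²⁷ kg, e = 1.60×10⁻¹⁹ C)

r ≈ 7.83 cm

The selector passes v = E/B = 3.12×10^5/0.143 = 2.18×10^6 m/s.
In the deflection region, r = mv/(qB₂) = (5.01×10^-27)(2.18×10^6) / [(1×1.60×10^-19)(0.873)] = 0.0783 m.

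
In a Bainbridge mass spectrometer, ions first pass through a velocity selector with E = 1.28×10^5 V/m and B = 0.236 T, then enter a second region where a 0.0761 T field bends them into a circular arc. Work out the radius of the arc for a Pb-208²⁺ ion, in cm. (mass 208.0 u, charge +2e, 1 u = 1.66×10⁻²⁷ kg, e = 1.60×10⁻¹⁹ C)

The selector passes v = E/B = 1.28×10^5/0.236 = 5.42×10^5 m/s.
In the deflection region, r = mv/(qB₂) = (3.45×10^-25)(5.42×10^5) / [(2×1.60×10^-19)(0.0761)] = 7.69 m.

r ≈ 769 cm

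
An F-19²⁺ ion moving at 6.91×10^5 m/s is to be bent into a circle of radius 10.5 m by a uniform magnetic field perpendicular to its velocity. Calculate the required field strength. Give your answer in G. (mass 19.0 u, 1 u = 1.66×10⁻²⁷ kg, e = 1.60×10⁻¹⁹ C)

qvB = mv²/r gives B = mv/(qr).
B = (3.15×10^-26)(6.91×10^5) / [(2×1.60×10^-19)(10.5)] = 6.49×10^-3 T.

B ≈ 64.9 G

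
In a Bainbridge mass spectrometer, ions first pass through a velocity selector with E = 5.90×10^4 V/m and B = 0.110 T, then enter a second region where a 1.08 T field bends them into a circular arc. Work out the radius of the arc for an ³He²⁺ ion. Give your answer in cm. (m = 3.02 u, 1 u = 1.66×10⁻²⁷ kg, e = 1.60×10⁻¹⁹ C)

r ≈ 0.778 cm

The selector passes v = E/B = 5.90×10^4/0.110 = 5.36×10^5 m/s.
In the deflection region, r = mv/(qB₂) = (5.01×10^-27)(5.36×10^5) / [(2×1.60×10^-19)(1.08)] = 7.78×10^-3 m.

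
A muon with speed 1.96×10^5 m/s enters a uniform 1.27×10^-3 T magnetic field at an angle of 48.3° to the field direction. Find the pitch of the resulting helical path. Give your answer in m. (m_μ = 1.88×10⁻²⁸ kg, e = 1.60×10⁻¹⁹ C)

pitch ≈ 0.758 m

The velocity component along B is v∥ = v cos48.3° = 1.30×10^5 m/s.
The cyclotron period T = 2πm/(qB) = 5.81×10^-6 s is set by m, q, B alone.
Pitch = v∥·T = (1.30×10^5)(5.81×10^-6) = 0.758 m.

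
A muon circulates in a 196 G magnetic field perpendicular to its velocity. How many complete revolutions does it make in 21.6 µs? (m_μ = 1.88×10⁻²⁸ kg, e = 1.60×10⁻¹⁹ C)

T = 2πm/(qB) = 2π(1.88×10^-28) / [(1×1.60×10^-19)(0.0196)] = 3.7667×10^-7 s.
N = t/T = 2.16×10^-5 / 3.7667×10^-7 ≈ 57.34, so 57 complete revolutions.

N = 57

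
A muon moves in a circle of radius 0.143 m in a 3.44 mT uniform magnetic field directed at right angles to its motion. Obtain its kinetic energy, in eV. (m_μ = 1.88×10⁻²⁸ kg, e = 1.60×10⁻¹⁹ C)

v = qBr/m = (1×1.60×10^-19)(3.44×10^-3)(0.143) / (1.88×10^-28) = 4.19×10^5 m/s.
K = ½mv² = 0.5·(1.88×10^-28)·(4.19×10^5)² = 1.65×10^-17 J = 103 eV.

K ≈ 103 eV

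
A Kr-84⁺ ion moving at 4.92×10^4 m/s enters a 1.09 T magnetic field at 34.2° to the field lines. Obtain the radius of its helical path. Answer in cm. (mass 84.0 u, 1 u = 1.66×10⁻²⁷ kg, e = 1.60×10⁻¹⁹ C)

r ≈ 2.21 cm

Only the perpendicular component v⊥ = v sin34.2° = 2.77×10^4 m/s is bent by the field.
r = m v⊥ /(qB) = (1.39×10^-25)(2.77×10^4) / [(1×1.60×10^-19)(1.09)] = 0.0221 m.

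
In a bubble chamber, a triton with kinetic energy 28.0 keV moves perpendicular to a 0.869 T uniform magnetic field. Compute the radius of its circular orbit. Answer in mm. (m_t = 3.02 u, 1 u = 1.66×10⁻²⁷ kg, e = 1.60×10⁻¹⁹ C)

r ≈ 48.2 mm

Convert the energy: K = 28.0 keV = 4.48×10^-15 J.
v = √(2K/m) = √(2·4.48×10^-15/5.01×10^-27) = 1.34×10^6 m/s.
r = mv/(qB) = (5.01×10^-27)(1.34×10^6) / [(1×1.60×10^-19)(0.869)] = 0.0482 m.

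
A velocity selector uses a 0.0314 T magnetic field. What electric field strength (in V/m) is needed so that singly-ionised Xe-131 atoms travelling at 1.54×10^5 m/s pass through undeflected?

qE = qvB ⇒ E = vB = (1.54×10^5)(0.0314) = 4840 V/m.

E ≈ 4840 V/m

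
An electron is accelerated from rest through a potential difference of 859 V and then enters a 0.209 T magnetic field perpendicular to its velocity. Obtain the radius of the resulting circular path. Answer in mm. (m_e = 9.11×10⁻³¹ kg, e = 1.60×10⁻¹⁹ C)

The kinetic energy gained is K = qV = (1×1.60×10^-19)(859) = 1.37×10^-16 J.
v = √(2K/m) = 1.74×10^7 m/s.
r = mv/(qB) = (9.11×10^-31)(1.74×10^7) / [(1×1.60×10^-19)(0.209)] = 4.73×10^-4 m.

r ≈ 0.473 mm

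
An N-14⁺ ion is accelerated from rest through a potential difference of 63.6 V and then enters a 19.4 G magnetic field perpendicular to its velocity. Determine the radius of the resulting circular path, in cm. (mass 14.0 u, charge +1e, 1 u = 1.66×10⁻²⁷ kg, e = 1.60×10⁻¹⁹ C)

The kinetic energy gained is K = qV = (1×1.60×10^-19)(63.6) = 1.02×10^-17 J.
v = √(2K/m) = 2.96×10^4 m/s.
r = mv/(qB) = (2.32×10^-26)(2.96×10^4) / [(1×1.60×10^-19)(1.94×10^-3)] = 2.22 m.

r ≈ 222 cm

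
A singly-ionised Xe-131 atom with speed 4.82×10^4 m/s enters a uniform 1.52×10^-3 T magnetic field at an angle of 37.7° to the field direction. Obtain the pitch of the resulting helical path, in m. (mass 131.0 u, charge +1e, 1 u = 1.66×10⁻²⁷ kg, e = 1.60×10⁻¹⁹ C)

The velocity component along B is v∥ = v cos37.7° = 3.81×10^4 m/s.
The cyclotron period T = 2πm/(qB) = 5.62×10^-3 s is set by m, q, B alone.
Pitch = v∥·T = (3.81×10^4)(5.62×10^-3) = 214 m.

pitch ≈ 214 m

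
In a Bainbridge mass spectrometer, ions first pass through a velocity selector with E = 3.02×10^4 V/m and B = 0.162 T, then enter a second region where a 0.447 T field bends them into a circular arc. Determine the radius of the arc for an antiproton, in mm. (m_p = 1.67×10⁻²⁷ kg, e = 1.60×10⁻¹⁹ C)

r ≈ 4.35 mm

The selector passes v = E/B = 3.02×10^4/0.162 = 1.86×10^5 m/s.
In the deflection region, r = mv/(qB₂) = (1.67×10^-27)(1.86×10^5) / [(1×1.60×10^-19)(0.447)] = 4.35×10^-3 m.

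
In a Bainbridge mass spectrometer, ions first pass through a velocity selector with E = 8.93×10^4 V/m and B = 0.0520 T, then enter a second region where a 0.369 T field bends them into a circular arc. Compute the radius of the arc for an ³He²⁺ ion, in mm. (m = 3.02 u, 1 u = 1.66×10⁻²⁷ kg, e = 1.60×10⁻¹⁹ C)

The selector passes v = E/B = 8.93×10^4/0.0520 = 1.72×10^6 m/s.
In the deflection region, r = mv/(qB₂) = (5.01×10^-27)(1.72×10^6) / [(2×1.60×10^-19)(0.369)] = 0.0729 m.

r ≈ 72.9 mm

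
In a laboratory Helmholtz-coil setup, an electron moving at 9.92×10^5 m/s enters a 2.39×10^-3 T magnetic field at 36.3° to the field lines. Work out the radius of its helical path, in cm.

r ≈ 0.140 cm

Only the perpendicular component v⊥ = v sin36.3° = 5.87×10^5 m/s is bent by the field.
r = m v⊥ /(qB) = (9.11×10^-31)(5.87×10^5) / [(1×1.60×10^-19)(2.39×10^-3)] = 1.40×10^-3 m.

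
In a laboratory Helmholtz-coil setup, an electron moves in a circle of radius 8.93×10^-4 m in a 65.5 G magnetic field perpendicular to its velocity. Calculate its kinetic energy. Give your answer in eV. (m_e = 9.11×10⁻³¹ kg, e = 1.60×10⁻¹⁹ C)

K ≈ 3.00 eV

v = qBr/m = (1×1.60×10^-19)(6.55×10^-3)(8.93×10^-4) / (9.11×10^-31) = 1.03×10^6 m/s.
K = ½mv² = 0.5·(9.11×10^-31)·(1.03×10^6)² = 4.81×10^-19 J = 3.00 eV.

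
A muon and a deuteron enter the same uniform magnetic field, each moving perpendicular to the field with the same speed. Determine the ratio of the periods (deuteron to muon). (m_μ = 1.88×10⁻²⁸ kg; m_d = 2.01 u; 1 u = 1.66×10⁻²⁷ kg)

T = 2πm/(qB) is independent of speed, so T₂/T₁ = (m₂/q₂)/(m₁/q₁).
T_{deuteron}/T_{muon} = (3.34×10^-27/1e) / (1.88×10^-28/1e) = 17.7.

ratio ≈ 17.7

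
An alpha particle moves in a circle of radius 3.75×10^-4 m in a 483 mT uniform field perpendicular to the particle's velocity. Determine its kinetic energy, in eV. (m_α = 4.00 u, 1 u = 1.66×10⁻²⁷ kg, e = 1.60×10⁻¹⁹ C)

K ≈ 1.58 eV

v = qBr/m = (2×1.60×10^-19)(0.483)(3.75×10^-4) / (6.64×10^-27) = 8730 m/s.
K = ½mv² = 0.5·(6.64×10^-27)·(8730)² = 2.53×10^-19 J = 1.58 eV.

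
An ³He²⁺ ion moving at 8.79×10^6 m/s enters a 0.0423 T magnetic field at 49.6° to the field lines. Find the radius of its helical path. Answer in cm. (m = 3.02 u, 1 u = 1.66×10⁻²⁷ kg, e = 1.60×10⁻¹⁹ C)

r ≈ 248 cm

Only the perpendicular component v⊥ = v sin49.6° = 6.69×10^6 m/s is bent by the field.
r = m v⊥ /(qB) = (5.01×10^-27)(6.69×10^6) / [(2×1.60×10^-19)(0.0423)] = 2.48 m.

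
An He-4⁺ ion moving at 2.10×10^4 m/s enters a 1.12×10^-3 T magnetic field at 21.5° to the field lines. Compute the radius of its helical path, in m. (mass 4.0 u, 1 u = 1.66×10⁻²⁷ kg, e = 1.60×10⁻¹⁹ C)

r ≈ 0.285 m

Only the perpendicular component v⊥ = v sin21.5° = 7700 m/s is bent by the field.
r = m v⊥ /(qB) = (6.64×10^-27)(7700) / [(1×1.60×10^-19)(1.12×10^-3)] = 0.285 m.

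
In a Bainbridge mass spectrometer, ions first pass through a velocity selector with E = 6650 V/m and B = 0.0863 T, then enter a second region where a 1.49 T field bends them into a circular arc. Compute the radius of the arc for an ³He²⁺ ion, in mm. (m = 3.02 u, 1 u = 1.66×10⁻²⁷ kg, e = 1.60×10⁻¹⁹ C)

The selector passes v = E/B = 6650/0.0863 = 7.71×10^4 m/s.
In the deflection region, r = mv/(qB₂) = (5.01×10^-27)(7.71×10^4) / [(2×1.60×10^-19)(1.49)] = 8.10×10^-4 m.

r ≈ 0.810 mm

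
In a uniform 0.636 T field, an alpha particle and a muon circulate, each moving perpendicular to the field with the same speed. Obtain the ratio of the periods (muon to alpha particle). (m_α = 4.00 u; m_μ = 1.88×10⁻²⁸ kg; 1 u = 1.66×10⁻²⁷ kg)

ratio ≈ 0.0566

T = 2πm/(qB) is independent of speed, so T₂/T₁ = (m₂/q₂)/(m₁/q₁).
T_{muon}/T_{alpha particle} = (1.88×10^-28/1e) / (6.64×10^-27/2e) = 0.0566.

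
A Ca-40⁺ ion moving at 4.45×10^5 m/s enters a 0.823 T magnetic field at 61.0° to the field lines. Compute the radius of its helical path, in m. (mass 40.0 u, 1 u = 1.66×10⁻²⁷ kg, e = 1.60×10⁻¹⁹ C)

r ≈ 0.196 m

Only the perpendicular component v⊥ = v sin61.0° = 3.89×10^5 m/s is bent by the field.
r = m v⊥ /(qB) = (6.64×10^-26)(3.89×10^5) / [(1×1.60×10^-19)(0.823)] = 0.196 m.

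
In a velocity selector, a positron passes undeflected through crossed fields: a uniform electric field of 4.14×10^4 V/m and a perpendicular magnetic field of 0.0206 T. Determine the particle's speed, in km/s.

v ≈ 2010 km/s

For zero net force, qE = qvB, so v = E/B.
v = (4.14×10^4) / (0.0206) = 2.01×10^6 m/s.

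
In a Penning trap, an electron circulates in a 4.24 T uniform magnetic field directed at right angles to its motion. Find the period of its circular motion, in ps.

T ≈ 8.44 ps

The cyclotron period is independent of speed: T = 2πm/(qB).
T = 2π(9.11×10^-31) / [(1×1.60×10^-19)(4.24)] = 8.44×10^-12 s.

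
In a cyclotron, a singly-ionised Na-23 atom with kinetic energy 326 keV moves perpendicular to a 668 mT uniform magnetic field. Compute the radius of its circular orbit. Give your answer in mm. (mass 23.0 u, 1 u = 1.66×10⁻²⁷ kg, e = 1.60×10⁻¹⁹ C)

Convert the energy: K = 326 keV = 5.22×10^-14 J.
v = √(2K/m) = √(2·5.22×10^-14/3.82×10^-26) = 1.65×10^6 m/s.
r = mv/(qB) = (3.82×10^-26)(1.65×10^6) / [(1×1.60×10^-19)(0.668)] = 0.590 m.

r ≈ 590 mm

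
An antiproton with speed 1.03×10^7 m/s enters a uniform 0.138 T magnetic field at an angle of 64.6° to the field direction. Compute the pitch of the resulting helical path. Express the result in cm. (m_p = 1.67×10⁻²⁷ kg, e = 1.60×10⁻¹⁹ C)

The velocity component along B is v∥ = v cos64.6° = 4.42×10^6 m/s.
The cyclotron period T = 2πm/(qB) = 4.75×10^-7 s is set by m, q, B alone.
Pitch = v∥·T = (4.42×10^6)(4.75×10^-7) = 2.10 m.

pitch ≈ 210 cm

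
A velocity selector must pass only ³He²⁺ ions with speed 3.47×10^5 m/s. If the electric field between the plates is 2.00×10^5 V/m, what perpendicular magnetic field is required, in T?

qE = qvB ⇒ B = E/v = (2.00×10^5) / (3.47×10^5) = 0.576 T.

B ≈ 0.576 T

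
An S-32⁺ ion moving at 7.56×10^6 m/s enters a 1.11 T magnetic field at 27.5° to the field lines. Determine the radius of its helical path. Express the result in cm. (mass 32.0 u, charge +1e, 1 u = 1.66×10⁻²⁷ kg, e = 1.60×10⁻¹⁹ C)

Only the perpendicular component v⊥ = v sin27.5° = 3.49×10^6 m/s is bent by the field.
r = m v⊥ /(qB) = (5.31×10^-26)(3.49×10^6) / [(1×1.60×10^-19)(1.11)] = 1.04 m.

r ≈ 104 cm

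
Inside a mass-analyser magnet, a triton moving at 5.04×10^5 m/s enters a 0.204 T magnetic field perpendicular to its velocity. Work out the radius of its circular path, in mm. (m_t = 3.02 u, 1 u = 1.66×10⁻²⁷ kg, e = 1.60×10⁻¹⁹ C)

r ≈ 77.4 mm

The magnetic force provides the centripetal force: qvB = mv²/r, so r = mv/(qB).
r = (5.01×10^-27 kg)(5.04×10^5 m/s) / [(1×1.60×10^-19 C)(0.204 T)] = 0.0774 m.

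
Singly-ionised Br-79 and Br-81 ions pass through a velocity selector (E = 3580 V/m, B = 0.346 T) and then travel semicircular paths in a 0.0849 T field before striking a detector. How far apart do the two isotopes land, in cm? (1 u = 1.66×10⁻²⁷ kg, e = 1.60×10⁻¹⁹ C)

Both emerge at v = E/B₁ = 1.03×10^4 m/s.
r = mv/(qB₂), so r₁ = 0.099888 m and r₂ = 0.10242 m, giving Δr = 2.53×10^-3 m.
After a semicircle each ion lands a diameter 2r from the entry slit, so the separation is 2Δr = 5.06×10^-3 m.

Δd ≈ 0.506 cm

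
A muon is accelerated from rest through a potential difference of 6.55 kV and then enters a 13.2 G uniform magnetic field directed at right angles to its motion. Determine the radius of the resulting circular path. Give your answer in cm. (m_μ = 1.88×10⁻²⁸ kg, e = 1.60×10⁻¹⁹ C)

The kinetic energy gained is K = qV = (1×1.60×10^-19)(6550) = 1.05×10^-15 J.
v = √(2K/m) = 3.34×10^6 m/s.
r = mv/(qB) = (1.88×10^-28)(3.34×10^6) / [(1×1.60×10^-19)(1.32×10^-3)] = 2.97 m.

r ≈ 297 cm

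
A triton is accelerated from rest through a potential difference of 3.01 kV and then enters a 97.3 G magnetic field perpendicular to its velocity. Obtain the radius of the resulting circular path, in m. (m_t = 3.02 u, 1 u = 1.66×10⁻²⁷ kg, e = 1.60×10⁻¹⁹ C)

r ≈ 1.41 m

The kinetic energy gained is K = qV = (1×1.60×10^-19)(3010) = 4.82×10^-16 J.
v = √(2K/m) = 4.38×10^5 m/s.
r = mv/(qB) = (5.01×10^-27)(4.38×10^5) / [(1×1.60×10^-19)(9.73×10^-3)] = 1.41 m.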